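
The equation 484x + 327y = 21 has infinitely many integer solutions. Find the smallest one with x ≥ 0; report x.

gcd(484, 327):
  484 = 1·327 + 157
  327 = 2·157 + 13
  157 = 12·13 + 1
  13 = 13·1
so gcd(484, 327) = 1.
1 divides 21, so solutions exist.
Back-substitute for Bézout coefficients:
  1 = 157 - 12·13
  ... = 484·(25) + 327·(-37)
Scale by 21/1 = 21: (x₀, y₀) = (525, -777).
General solution: x = 525 + 327t, y = -777 - 484t for integer t.
x ≥ 0: smallest is 525 mod 327 = 198 (at t = -1), with y = -293.

198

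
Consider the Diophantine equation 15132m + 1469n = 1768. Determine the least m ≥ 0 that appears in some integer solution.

gcd(15132, 1469) = 13.
13 divides 1768, so solutions exist.
By Bézout, 15132*(10) + 1469*(-103) = 13.
Scale by 1768/13 = 136: (m₀, n₀) = (1360, -14008).
General solution: m = 1360 + 113t, n = -14008 - 1164t for integer t.
m ≥ 0: smallest is 1360 mod 113 = 4 (at t = -12), with n = -40.

4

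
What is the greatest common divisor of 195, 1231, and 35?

gcd(1231, 195):
  1231 = 6×195 + 61
  195 = 3×61 + 12
  61 = 5×12 + 1
  12 = 12×1
so gcd(1231, 195) = 1.
gcd(1, 35) = 1.

1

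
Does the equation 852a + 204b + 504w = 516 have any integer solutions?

gcd(852, 204) = 12.
gcd(12, 504) = 12.
12 divides 516, so integer solutions exist.

yes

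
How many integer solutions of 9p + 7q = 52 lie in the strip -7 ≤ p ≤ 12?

gcd(9, 7) = 1.
By Bézout, 9*(-3) + 7*(4) = 1.
Particular solution: (5, 1).
General solution: p = 5 + 7t, q = 1 - 9t for integer t.
-7 ≤ 5 + 7t ≤ 12 gives t ∈ [-1, 1], which is 3 values.

3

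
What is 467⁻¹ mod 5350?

653

gcd(5350, 467) = 1  (5350 = 11*467 + 213, 467 = 2*213 + 41, 213 = 5*41 + 8, 41 = 5*8 + 1, 8 = 8*1).
Back-substituting, 467*(653) + 5350*(-57) = 1.
So 467*653 ≡ 1 (mod 5350), and 653 mod 5350 = 653.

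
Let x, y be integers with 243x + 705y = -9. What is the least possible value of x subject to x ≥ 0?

gcd(705, 243):
  705 = 2·243 + 219
  243 = 1·219 + 24
  219 = 9·24 + 3
  24 = 8·3
so gcd(705, 243) = 3.
3 divides -9, so solutions exist.
Back-substitute for Bézout coefficients:
  3 = 219 - 9·24
  ... = 243·(-29) + 705·(10)
Scale by -9/3 = -3: (x₀, y₀) = (87, -30).
General solution: x = 87 + 235t, y = -30 - 81t for integer t.
x ≥ 0: smallest is 87 mod 235 = 87 (at t = 0), with y = -30.

87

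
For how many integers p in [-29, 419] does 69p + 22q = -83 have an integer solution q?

20

gcd(69, 22) = 1  (69 = 3×22 + 3, 22 = 7×3 + 1, 3 = 3×1).
Back-substituting, 69×(-7) + 22×(22) = 1.
Scale by -83: particular solution (581, -1826); reduce p mod 22: (9, -32).
General solution: p = 9 + 22t, q = -32 - 69t for integer t.
-29 ≤ 9 + 22t ≤ 419 gives t ∈ [-1, 18], which is 20 values.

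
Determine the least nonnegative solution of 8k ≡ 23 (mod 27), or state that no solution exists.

13

gcd(27, 8) = 1  (27 = 3·8 + 3, 8 = 2·3 + 2, 3 = 1·2 + 1, 2 = 2·1).
1 divides 23, so solutions exist.
Back-substituting, 8·(-10) + 27·(3) = 1.
So 8·(-10) ≡ 1 (mod 27); multiply by 23: k ≡ -230 (mod 27).
Smallest nonnegative: k = -230 mod 27 = 13.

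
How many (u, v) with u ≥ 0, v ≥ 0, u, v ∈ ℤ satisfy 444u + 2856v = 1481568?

gcd(2856, 444):
  2856 = 6×444 + 192
  444 = 2×192 + 60
  192 = 3×60 + 12
  60 = 5×12
so gcd(2856, 444) = 12.
Back-substitute for Bézout coefficients:
  12 = 192 - 3×60
  ... = 444×(-45) + 2856×(7)
Scale by 123464: one solution is (-5555880, 864248). Reduce u mod 238: (230, 483).
General: u = 230 + 238t, v = 483 - 37t.
u ≥ 0 ⇒ t ≥ 0; v ≥ 0 ⇒ t ≤ 13. So t ∈ [0, 13]: 14 solutions.

14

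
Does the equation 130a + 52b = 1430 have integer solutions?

yes

gcd(130, 52):
  130 = 2×52 + 26
  52 = 2×26
so gcd(130, 52) = 26.
26 divides 1430, so integer solutions exist.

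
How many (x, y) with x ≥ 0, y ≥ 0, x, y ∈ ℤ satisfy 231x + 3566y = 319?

0

gcd(3566, 231):
  3566 = 15·231 + 101
  231 = 2·101 + 29
  101 = 3·29 + 14
  29 = 2·14 + 1
  14 = 14·1
so gcd(3566, 231) = 1.
Back-substitute for Bézout coefficients:
  1 = 29 - 2·14
  ... = 231·(247) + 3566·(-16)
Scale by 319: one solution is (78793, -5104). Reduce x mod 3566: (341, -22).
General: x = 341 + 3566t, y = -22 - 231t.
x ≥ 0 ⇒ t ≥ 0; y ≥ 0 ⇒ t ≤ -1. So t ∈ [0, -1]: 0 solutions.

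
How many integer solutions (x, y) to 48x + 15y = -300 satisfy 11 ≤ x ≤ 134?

24

gcd(48, 15):
  48 = 3·15 + 3
  15 = 5·3
so gcd(48, 15) = 3.
Back-substitute for Bézout coefficients:
  3 = 48 - 3·15
  ... = 48·(1) + 15·(-3)
Scale by -100: particular solution (-100, 300); reduce x mod 5: (0, -20).
General solution: x = 0 + 5t, y = -20 - 16t for integer t.
11 ≤ 0 + 5t ≤ 134 gives t ∈ [3, 26], which is 24 values.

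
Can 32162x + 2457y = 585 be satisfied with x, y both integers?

yes

gcd(32162, 2457) = 13  (32162 = 13*2457 + 221, 2457 = 11*221 + 26, 221 = 8*26 + 13, 26 = 2*13).
13 divides 585, so integer solutions exist.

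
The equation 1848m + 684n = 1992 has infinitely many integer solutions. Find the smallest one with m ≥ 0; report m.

gcd(1848, 684) = 12  (1848 = 2·684 + 480, 684 = 1·480 + 204, 480 = 2·204 + 72, 204 = 2·72 + 60, 72 = 1·60 + 12, 60 = 5·12).
12 divides 1992, so solutions exist.
Back-substituting, 1848·(10) + 684·(-27) = 12.
Scale by 1992/12 = 166: (m₀, n₀) = (1660, -4482).
General solution: m = 1660 + 57t, n = -4482 - 154t for integer t.
m ≥ 0: smallest is 1660 mod 57 = 7 (at t = -29), with n = -16.

7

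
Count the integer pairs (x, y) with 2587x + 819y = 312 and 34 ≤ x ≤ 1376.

21

gcd(2587, 819) = 13.
By Bézout, 2587·(19) + 819·(-60) = 13.
Particular solution: (15, -47).
General solution: x = 15 + 63t, y = -47 - 199t for integer t.
34 ≤ 15 + 63t ≤ 1376 gives t ∈ [1, 21], which is 21 values.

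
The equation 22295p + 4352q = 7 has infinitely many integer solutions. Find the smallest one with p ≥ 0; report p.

2961

gcd(22295, 4352):
  22295 = 5×4352 + 535
  4352 = 8×535 + 72
  535 = 7×72 + 31
  72 = 2×31 + 10
  31 = 3×10 + 1
  10 = 10×1
so gcd(22295, 4352) = 1.
1 divides 7, so solutions exist.
Back-substitute for Bézout coefficients:
  1 = 31 - 3×10
  ... = 22295×(423) + 4352×(-2167)
Scale by 7/1 = 7: (p₀, q₀) = (2961, -15169).
General solution: p = 2961 + 4352t, q = -15169 - 22295t for integer t.
p ≥ 0: smallest is 2961 mod 4352 = 2961 (at t = 0), with q = -15169.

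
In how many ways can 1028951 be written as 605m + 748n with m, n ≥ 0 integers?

25

gcd(748, 605) = 11  (748 = 1×605 + 143, 605 = 4×143 + 33, 143 = 4×33 + 11, 33 = 3×11).
Back-substituting, 605×(-21) + 748×(17) = 11.
Scale by 93541: one solution is (-1964361, 1590197). Reduce m mod 68: (23, 1357).
General: m = 23 + 68t, n = 1357 - 55t.
m ≥ 0 ⇒ t ≥ 0; n ≥ 0 ⇒ t ≤ 24. So t ∈ [0, 24]: 25 solutions.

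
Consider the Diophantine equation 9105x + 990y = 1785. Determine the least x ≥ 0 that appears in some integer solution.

gcd(9105, 990) = 15  (9105 = 9*990 + 195, 990 = 5*195 + 15, 195 = 13*15).
15 divides 1785, so solutions exist.
Back-substituting, 9105*(-5) + 990*(46) = 15.
Scale by 1785/15 = 119: (x₀, y₀) = (-595, 5474).
General solution: x = -595 + 66t, y = 5474 - 607t for integer t.
x ≥ 0: smallest is -595 mod 66 = 65 (at t = 10), with y = -596.

65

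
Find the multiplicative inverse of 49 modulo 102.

gcd(102, 49):
  102 = 2·49 + 4
  49 = 12·4 + 1
  4 = 4·1
so gcd(102, 49) = 1.
Back-substitute for Bézout coefficients:
  1 = 49 - 12·4
  ... = 49·(25) + 102·(-12)
So 49·25 ≡ 1 (mod 102), and 25 mod 102 = 25.

25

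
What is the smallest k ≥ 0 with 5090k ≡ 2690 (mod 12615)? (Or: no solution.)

1552

gcd(12615, 5090) = 5.
5 divides 2690, so solutions exist.
By Bézout, 5090×(-860) + 12615×(347) = 5.
So 5090×(-860) ≡ 5 (mod 12615); multiply by 538: k ≡ -462680 (mod 2523).
Smallest nonnegative: k = -462680 mod 2523 = 1552.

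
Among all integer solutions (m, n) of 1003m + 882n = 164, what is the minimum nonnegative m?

gcd(1003, 882):
  1003 = 1·882 + 121
  882 = 7·121 + 35
  121 = 3·35 + 16
  35 = 2·16 + 3
  16 = 5·3 + 1
  3 = 3·1
so gcd(1003, 882) = 1.
1 divides 164, so solutions exist.
Back-substitute for Bézout coefficients:
  1 = 16 - 5·3
  ... = 1003·(277) + 882·(-315)
Scale by 164/1 = 164: (m₀, n₀) = (45428, -51660).
General solution: m = 45428 + 882t, n = -51660 - 1003t for integer t.
m ≥ 0: smallest is 45428 mod 882 = 446 (at t = -51), with n = -507.

446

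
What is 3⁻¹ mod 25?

gcd(25, 3) = 1.
By Bézout, 3*(-8) + 25*(1) = 1.
So 3*-8 ≡ 1 (mod 25), and -8 mod 25 = 17.

17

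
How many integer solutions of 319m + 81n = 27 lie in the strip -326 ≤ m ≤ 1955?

gcd(319, 81) = 1  (319 = 3*81 + 76, 81 = 1*76 + 5, 76 = 15*5 + 1, 5 = 5*1).
Back-substituting, 319*(16) + 81*(-63) = 1.
Scale by 27: particular solution (432, -1701); reduce m mod 81: (27, -106).
General solution: m = 27 + 81t, n = -106 - 319t for integer t.
-326 ≤ 27 + 81t ≤ 1955 gives t ∈ [-4, 23], which is 28 values.

28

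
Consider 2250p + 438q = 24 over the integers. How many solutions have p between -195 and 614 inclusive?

11

gcd(2250, 438):
  2250 = 5·438 + 60
  438 = 7·60 + 18
  60 = 3·18 + 6
  18 = 3·6
so gcd(2250, 438) = 6.
Back-substitute for Bézout coefficients:
  6 = 60 - 3·18
  ... = 2250·(22) + 438·(-113)
Scale by 4: particular solution (88, -452); reduce p mod 73: (15, -77).
General solution: p = 15 + 73t, q = -77 - 375t for integer t.
-195 ≤ 15 + 73t ≤ 614 gives t ∈ [-2, 8], which is 11 values.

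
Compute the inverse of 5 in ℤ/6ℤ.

5

gcd(6, 5) = 1.
By Bézout, 5×(-1) + 6×(1) = 1.
So 5×-1 ≡ 1 (mod 6), and -1 mod 6 = 5.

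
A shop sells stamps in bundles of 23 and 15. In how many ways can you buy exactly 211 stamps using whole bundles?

Need nonnegative integers with 23j + 15k = 211.
gcd(23, 15) = 1, and 23·(2) + 15·(-3) = 1.
So (j₀, k₀) = (422, -633); general j = 422 + 15t, k = -633 - 23t.
j ≥ 0 ⇒ t ≥ -28; k ≥ 0 ⇒ t ≤ -28. That's 1 value of t.

1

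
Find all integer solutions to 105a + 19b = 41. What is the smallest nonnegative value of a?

gcd(105, 19):
  105 = 5*19 + 10
  19 = 1*10 + 9
  10 = 1*9 + 1
  9 = 9*1
so gcd(105, 19) = 1.
1 divides 41, so solutions exist.
Back-substitute for Bézout coefficients:
  1 = 10 - 1*9
  ... = 105*(2) + 19*(-11)
Scale by 41/1 = 41: (a₀, b₀) = (82, -451).
General solution: a = 82 + 19t, b = -451 - 105t for integer t.
a ≥ 0: smallest is 82 mod 19 = 6 (at t = -4), with b = -31.

6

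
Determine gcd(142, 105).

gcd(142, 105):
  142 = 1*105 + 37
  105 = 2*37 + 31
  37 = 1*31 + 6
  31 = 5*6 + 1
  6 = 6*1
so gcd(142, 105) = 1.

1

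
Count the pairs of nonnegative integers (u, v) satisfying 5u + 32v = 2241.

14

gcd(32, 5) = 1  (32 = 6×5 + 2, 5 = 2×2 + 1, 2 = 2×1).
Back-substituting, 5×(13) + 32×(-2) = 1.
Scale by 2241: one solution is (29133, -4482). Reduce u mod 32: (13, 68).
General: u = 13 + 32t, v = 68 - 5t.
u ≥ 0 ⇒ t ≥ 0; v ≥ 0 ⇒ t ≤ 13. So t ∈ [0, 13]: 14 solutions.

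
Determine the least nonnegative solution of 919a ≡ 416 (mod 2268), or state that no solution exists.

1496

gcd(2268, 919):
  2268 = 2*919 + 430
  919 = 2*430 + 59
  430 = 7*59 + 17
  59 = 3*17 + 8
  17 = 2*8 + 1
  8 = 8*1
so gcd(2268, 919) = 1.
1 divides 416, so solutions exist.
Back-substitute for Bézout coefficients:
  1 = 17 - 2*8
  ... = 919*(-269) + 2268*(109)
So 919*(-269) ≡ 1 (mod 2268); multiply by 416: a ≡ -111904 (mod 2268).
Smallest nonnegative: a = -111904 mod 2268 = 1496.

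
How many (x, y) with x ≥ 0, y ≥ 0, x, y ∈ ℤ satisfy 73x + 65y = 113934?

gcd(73, 65) = 1  (73 = 1×65 + 8, 65 = 8×8 + 1, 8 = 8×1).
Back-substituting, 73×(-8) + 65×(9) = 1.
Scale by 113934: one solution is (-911472, 1025406). Reduce x mod 65: (23, 1727).
General: x = 23 + 65t, y = 1727 - 73t.
x ≥ 0 ⇒ t ≥ 0; y ≥ 0 ⇒ t ≤ 23. So t ∈ [0, 23]: 24 solutions.

24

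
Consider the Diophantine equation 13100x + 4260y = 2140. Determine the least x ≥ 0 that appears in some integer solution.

gcd(13100, 4260):
  13100 = 3·4260 + 320
  4260 = 13·320 + 100
  320 = 3·100 + 20
  100 = 5·20
so gcd(13100, 4260) = 20.
20 divides 2140, so solutions exist.
Back-substitute for Bézout coefficients:
  20 = 320 - 3·100
  ... = 13100·(40) + 4260·(-123)
Scale by 2140/20 = 107: (x₀, y₀) = (4280, -13161).
General solution: x = 4280 + 213t, y = -13161 - 655t for integer t.
x ≥ 0: smallest is 4280 mod 213 = 20 (at t = -20), with y = -61.

20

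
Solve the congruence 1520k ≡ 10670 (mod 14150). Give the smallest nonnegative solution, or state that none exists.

1301

gcd(14150, 1520) = 10.
10 divides 10670, so solutions exist.
By Bézout, 1520·(-512) + 14150·(55) = 10.
So 1520·(-512) ≡ 10 (mod 14150); multiply by 1067: k ≡ -546304 (mod 1415).
Smallest nonnegative: k = -546304 mod 1415 = 1301.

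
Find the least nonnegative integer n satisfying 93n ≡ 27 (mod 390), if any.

gcd(390, 93) = 3.
3 divides 27, so solutions exist.
By Bézout, 93×(21) + 390×(-5) = 3.
So 93×(21) ≡ 3 (mod 390); multiply by 9: n ≡ 189 (mod 130).
Smallest nonnegative: n = 189 mod 130 = 59.

59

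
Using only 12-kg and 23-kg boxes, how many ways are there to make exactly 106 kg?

Need nonnegative integers with 12j + 23k = 106.
gcd(12, 23) = 1, and 12·(2) + 23·(-1) = 1.
So (j₀, k₀) = (212, -106); general j = 212 + 23t, k = -106 - 12t.
j ≥ 0 ⇒ t ≥ -9; k ≥ 0 ⇒ t ≤ -9. That's 1 value of t.

1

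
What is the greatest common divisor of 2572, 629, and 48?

1

gcd(2572, 629) = 1  (2572 = 4×629 + 56, 629 = 11×56 + 13, 56 = 4×13 + 4, 13 = 3×4 + 1, 4 = 4×1).
gcd(1, 48) = 1.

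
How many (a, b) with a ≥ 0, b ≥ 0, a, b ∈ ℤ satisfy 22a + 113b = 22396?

gcd(113, 22) = 1  (113 = 5*22 + 3, 22 = 7*3 + 1, 3 = 3*1).
Back-substituting, 22*(36) + 113*(-7) = 1.
Scale by 22396: one solution is (806256, -156772). Reduce a mod 113: (1, 198).
General: a = 1 + 113t, b = 198 - 22t.
a ≥ 0 ⇒ t ≥ 0; b ≥ 0 ⇒ t ≤ 9. So t ∈ [0, 9]: 10 solutions.

10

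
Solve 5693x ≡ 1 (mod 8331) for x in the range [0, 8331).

7412

gcd(8331, 5693) = 1.
By Bézout, 5693*(-919) + 8331*(628) = 1.
So 5693*-919 ≡ 1 (mod 8331), and -919 mod 8331 = 7412.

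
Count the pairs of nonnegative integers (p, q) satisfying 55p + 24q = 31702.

24

gcd(55, 24) = 1.
By Bézout, 55·(7) + 24·(-16) = 1.
One solution: (10, 1298).
General: p = 10 + 24t, q = 1298 - 55t.
p ≥ 0 ⇒ t ≥ 0; q ≥ 0 ⇒ t ≤ 23. So t ∈ [0, 23]: 24 solutions.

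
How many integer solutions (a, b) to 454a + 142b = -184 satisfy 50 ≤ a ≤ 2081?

28

gcd(454, 142):
  454 = 3·142 + 28
  142 = 5·28 + 2
  28 = 14·2
so gcd(454, 142) = 2.
Back-substitute for Bézout coefficients:
  2 = 142 - 5·28
  ... = 454·(-5) + 142·(16)
Scale by -92: particular solution (460, -1472); reduce a mod 71: (34, -110).
General solution: a = 34 + 71t, b = -110 - 227t for integer t.
50 ≤ 34 + 71t ≤ 2081 gives t ∈ [1, 28], which is 28 values.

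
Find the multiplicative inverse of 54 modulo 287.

gcd(287, 54) = 1  (287 = 5*54 + 17, 54 = 3*17 + 3, 17 = 5*3 + 2, 3 = 1*2 + 1, 2 = 2*1).
Back-substituting, 54*(101) + 287*(-19) = 1.
So 54*101 ≡ 1 (mod 287), and 101 mod 287 = 101.

101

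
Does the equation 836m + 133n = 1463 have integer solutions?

gcd(836, 133) = 19  (836 = 6×133 + 38, 133 = 3×38 + 19, 38 = 2×19).
19 divides 1463, so integer solutions exist.

yes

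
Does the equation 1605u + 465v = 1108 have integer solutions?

gcd(1605, 465) = 15  (1605 = 3·465 + 210, 465 = 2·210 + 45, 210 = 4·45 + 30, 45 = 1·30 + 15, 30 = 2·15).
15 does not divide 1108 (remainder 13), so no integer solutions.

no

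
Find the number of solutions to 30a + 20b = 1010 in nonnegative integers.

gcd(30, 20) = 10  (30 = 1·20 + 10, 20 = 2·10).
Back-substituting, 30·(1) + 20·(-1) = 10.
Scale by 101: one solution is (101, -101). Reduce a mod 2: (1, 49).
General: a = 1 + 2t, b = 49 - 3t.
a ≥ 0 ⇒ t ≥ 0; b ≥ 0 ⇒ t ≤ 16. So t ∈ [0, 16]: 17 solutions.

17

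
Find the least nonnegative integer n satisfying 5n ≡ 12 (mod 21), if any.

gcd(21, 5) = 1  (21 = 4×5 + 1, 5 = 5×1).
1 divides 12, so solutions exist.
Back-substituting, 5×(-4) + 21×(1) = 1.
So 5×(-4) ≡ 1 (mod 21); multiply by 12: n ≡ -48 (mod 21).
Smallest nonnegative: n = -48 mod 21 = 15.

15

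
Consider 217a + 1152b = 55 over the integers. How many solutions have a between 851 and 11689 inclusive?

9

gcd(1152, 217) = 1  (1152 = 5·217 + 67, 217 = 3·67 + 16, 67 = 4·16 + 3, 16 = 5·3 + 1, 3 = 3·1).
Back-substituting, 217·(361) + 1152·(-68) = 1.
Scale by 55: particular solution (19855, -3740); reduce a mod 1152: (271, -51).
General solution: a = 271 + 1152t, b = -51 - 217t for integer t.
851 ≤ 271 + 1152t ≤ 11689 gives t ∈ [1, 9], which is 9 values.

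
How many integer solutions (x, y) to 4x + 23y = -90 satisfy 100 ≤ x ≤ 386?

13

gcd(23, 4) = 1  (23 = 5×4 + 3, 4 = 1×3 + 1, 3 = 3×1).
Back-substituting, 4×(6) + 23×(-1) = 1.
Scale by -90: particular solution (-540, 90); reduce x mod 23: (12, -6).
General solution: x = 12 + 23t, y = -6 - 4t for integer t.
100 ≤ 12 + 23t ≤ 386 gives t ∈ [4, 16], which is 13 values.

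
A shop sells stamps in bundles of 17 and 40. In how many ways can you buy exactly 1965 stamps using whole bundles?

3

Need nonnegative integers with 17j + 40k = 1965.
gcd(17, 40) = 1, and 17·(-7) + 40·(3) = 1.
So (j₀, k₀) = (-13755, 5895); general j = -13755 + 40t, k = 5895 - 17t.
j ≥ 0 ⇒ t ≥ 344; k ≥ 0 ⇒ t ≤ 346. That's 3 values of t.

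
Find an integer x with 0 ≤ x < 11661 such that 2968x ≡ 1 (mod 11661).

gcd(11661, 2968):
  11661 = 3*2968 + 2757
  2968 = 1*2757 + 211
  2757 = 13*211 + 14
  211 = 15*14 + 1
  14 = 14*1
so gcd(11661, 2968) = 1.
Back-substitute for Bézout coefficients:
  1 = 211 - 15*14
  ... = 2968*(829) + 11661*(-211)
So 2968*829 ≡ 1 (mod 11661), and 829 mod 11661 = 829.

829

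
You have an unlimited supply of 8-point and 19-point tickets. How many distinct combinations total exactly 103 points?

Need nonnegative integers with 8j + 19k = 103.
gcd(8, 19) = 1, and 8·(-7) + 19·(3) = 1.
So (j₀, k₀) = (-721, 309); general j = -721 + 19t, k = 309 - 8t.
j ≥ 0 ⇒ t ≥ 38; k ≥ 0 ⇒ t ≤ 38. That's 1 value of t.

1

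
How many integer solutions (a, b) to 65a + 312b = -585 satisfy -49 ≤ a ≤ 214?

gcd(312, 65) = 13  (312 = 4*65 + 52, 65 = 1*52 + 13, 52 = 4*13).
Back-substituting, 65*(5) + 312*(-1) = 13.
Scale by -45: particular solution (-225, 45); reduce a mod 24: (15, -5).
General solution: a = 15 + 24t, b = -5 - 5t for integer t.
-49 ≤ 15 + 24t ≤ 214 gives t ∈ [-2, 8], which is 11 values.

11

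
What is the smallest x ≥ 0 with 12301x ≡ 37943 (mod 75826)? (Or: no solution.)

27027

gcd(75826, 12301) = 1  (75826 = 6×12301 + 2020, 12301 = 6×2020 + 181, 2020 = 11×181 + 29, 181 = 6×29 + 7, 29 = 4×7 + 1, 7 = 7×1).
1 divides 37943, so solutions exist.
Back-substituting, 12301×(-10473) + 75826×(1699) = 1.
So 12301×(-10473) ≡ 1 (mod 75826); multiply by 37943: x ≡ -397377039 (mod 75826).
Smallest nonnegative: x = -397377039 mod 75826 = 27027.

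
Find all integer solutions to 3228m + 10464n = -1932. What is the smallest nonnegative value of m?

155

gcd(10464, 3228) = 12  (10464 = 3·3228 + 780, 3228 = 4·780 + 108, 780 = 7·108 + 24, 108 = 4·24 + 12, 24 = 2·12).
12 divides -1932, so solutions exist.
Back-substituting, 3228·(389) + 10464·(-120) = 12.
Scale by -1932/12 = -161: (m₀, n₀) = (-62629, 19320).
General solution: m = -62629 + 872t, n = 19320 - 269t for integer t.
m ≥ 0: smallest is -62629 mod 872 = 155 (at t = 72), with n = -48.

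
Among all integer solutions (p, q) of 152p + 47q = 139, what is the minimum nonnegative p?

gcd(152, 47):
  152 = 3×47 + 11
  47 = 4×11 + 3
  11 = 3×3 + 2
  3 = 1×2 + 1
  2 = 2×1
so gcd(152, 47) = 1.
1 divides 139, so solutions exist.
Back-substitute for Bézout coefficients:
  1 = 3 - 1×2
  ... = 152×(-17) + 47×(55)
Scale by 139/1 = 139: (p₀, q₀) = (-2363, 7645).
General solution: p = -2363 + 47t, q = 7645 - 152t for integer t.
p ≥ 0: smallest is -2363 mod 47 = 34 (at t = 51), with q = -107.

34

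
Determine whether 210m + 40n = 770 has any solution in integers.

gcd(210, 40) = 10  (210 = 5*40 + 10, 40 = 4*10).
10 divides 770, so integer solutions exist.

yes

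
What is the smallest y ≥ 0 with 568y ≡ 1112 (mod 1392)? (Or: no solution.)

gcd(1392, 568) = 8  (1392 = 2×568 + 256, 568 = 2×256 + 56, 256 = 4×56 + 32, 56 = 1×32 + 24, 32 = 1×24 + 8, 24 = 3×8).
8 divides 1112, so solutions exist.
Back-substituting, 568×(-49) + 1392×(20) = 8.
So 568×(-49) ≡ 8 (mod 1392); multiply by 139: y ≡ -6811 (mod 174).
Smallest nonnegative: y = -6811 mod 174 = 149.

149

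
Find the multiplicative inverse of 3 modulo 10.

7

gcd(10, 3) = 1  (10 = 3×3 + 1, 3 = 3×1).
Back-substituting, 3×(-3) + 10×(1) = 1.
So 3×-3 ≡ 1 (mod 10), and -3 mod 10 = 7.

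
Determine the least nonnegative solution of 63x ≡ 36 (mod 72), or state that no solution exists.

gcd(72, 63) = 9.
9 divides 36, so solutions exist.
By Bézout, 63×(-1) + 72×(1) = 9.
So 63×(-1) ≡ 9 (mod 72); multiply by 4: x ≡ -4 (mod 8).
Smallest nonnegative: x = -4 mod 8 = 4.

4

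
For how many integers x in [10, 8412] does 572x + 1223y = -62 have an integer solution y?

7

gcd(1223, 572) = 1  (1223 = 2×572 + 79, 572 = 7×79 + 19, 79 = 4×19 + 3, 19 = 6×3 + 1, 3 = 3×1).
Back-substituting, 572×(387) + 1223×(-181) = 1.
Scale by -62: particular solution (-23994, 11222); reduce x mod 1223: (466, -218).
General solution: x = 466 + 1223t, y = -218 - 572t for integer t.
10 ≤ 466 + 1223t ≤ 8412 gives t ∈ [0, 6], which is 7 values.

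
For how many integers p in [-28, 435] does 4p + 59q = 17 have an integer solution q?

gcd(59, 4) = 1.
By Bézout, 4×(15) + 59×(-1) = 1.
Particular solution: (19, -1).
General solution: p = 19 + 59t, q = -1 - 4t for integer t.
-28 ≤ 19 + 59t ≤ 435 gives t ∈ [0, 7], which is 8 values.

8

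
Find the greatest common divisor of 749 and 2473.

1

gcd(2473, 749):
  2473 = 3·749 + 226
  749 = 3·226 + 71
  226 = 3·71 + 13
  71 = 5·13 + 6
  13 = 2·6 + 1
  6 = 6·1
so gcd(2473, 749) = 1.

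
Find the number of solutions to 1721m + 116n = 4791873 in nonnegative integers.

gcd(1721, 116) = 1.
By Bézout, 1721·(-55) + 116·(816) = 1.
One solution: (29, 40879).
General: m = 29 + 116t, n = 40879 - 1721t.
m ≥ 0 ⇒ t ≥ 0; n ≥ 0 ⇒ t ≤ 23. So t ∈ [0, 23]: 24 solutions.

24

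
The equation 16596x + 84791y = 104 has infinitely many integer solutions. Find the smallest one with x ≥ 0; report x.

54545

gcd(84791, 16596):
  84791 = 5×16596 + 1811
  16596 = 9×1811 + 297
  1811 = 6×297 + 29
  297 = 10×29 + 7
  29 = 4×7 + 1
  7 = 7×1
so gcd(84791, 16596) = 1.
1 divides 104, so solutions exist.
Back-substitute for Bézout coefficients:
  1 = 29 - 4×7
  ... = 16596×(-11705) + 84791×(2291)
Scale by 104/1 = 104: (x₀, y₀) = (-1217320, 238264).
General solution: x = -1217320 + 84791t, y = 238264 - 16596t for integer t.
x ≥ 0: smallest is -1217320 mod 84791 = 54545 (at t = 15), with y = -10676.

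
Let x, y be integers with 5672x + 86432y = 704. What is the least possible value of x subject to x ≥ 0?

3764

gcd(86432, 5672) = 8.
8 divides 704, so solutions exist.
By Bézout, 5672*(2621) + 86432*(-172) = 8.
Scale by 704/8 = 88: (x₀, y₀) = (230648, -15136).
General solution: x = 230648 + 10804t, y = -15136 - 709t for integer t.
x ≥ 0: smallest is 230648 mod 10804 = 3764 (at t = -21), with y = -247.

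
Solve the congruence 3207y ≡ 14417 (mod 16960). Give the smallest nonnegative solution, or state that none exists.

5991

gcd(16960, 3207):
  16960 = 5·3207 + 925
  3207 = 3·925 + 432
  925 = 2·432 + 61
  432 = 7·61 + 5
  61 = 12·5 + 1
  5 = 5·1
so gcd(16960, 3207) = 1.
1 divides 14417, so solutions exist.
Back-substitute for Bézout coefficients:
  1 = 61 - 12·5
  ... = 3207·(-3337) + 16960·(631)
So 3207·(-3337) ≡ 1 (mod 16960); multiply by 14417: y ≡ -48109529 (mod 16960).
Smallest nonnegative: y = -48109529 mod 16960 = 5991.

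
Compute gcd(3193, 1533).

gcd(3193, 1533) = 1  (3193 = 2×1533 + 127, 1533 = 12×127 + 9, 127 = 14×9 + 1, 9 = 9×1).

1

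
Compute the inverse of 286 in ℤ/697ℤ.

gcd(697, 286) = 1.
By Bézout, 286·(-329) + 697·(135) = 1.
So 286·-329 ≡ 1 (mod 697), and -329 mod 697 = 368.

368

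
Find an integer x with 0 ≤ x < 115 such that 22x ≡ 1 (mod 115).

68

gcd(115, 22) = 1.
By Bézout, 22*(-47) + 115*(9) = 1.
So 22*-47 ≡ 1 (mod 115), and -47 mod 115 = 68.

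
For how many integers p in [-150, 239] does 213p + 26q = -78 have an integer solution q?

gcd(213, 26) = 1  (213 = 8*26 + 5, 26 = 5*5 + 1, 5 = 5*1).
Back-substituting, 213*(-5) + 26*(41) = 1.
Scale by -78: particular solution (390, -3198); reduce p mod 26: (0, -3).
General solution: p = 0 + 26t, q = -3 - 213t for integer t.
-150 ≤ 0 + 26t ≤ 239 gives t ∈ [-5, 9], which is 15 values.

15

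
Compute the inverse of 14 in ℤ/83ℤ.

gcd(83, 14) = 1.
By Bézout, 14·(6) + 83·(-1) = 1.
So 14·6 ≡ 1 (mod 83), and 6 mod 83 = 6.

6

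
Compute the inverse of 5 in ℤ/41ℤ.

gcd(41, 5):
  41 = 8×5 + 1
  5 = 5×1
so gcd(41, 5) = 1.
Back-substitute for Bézout coefficients:
  1 = 41 - 8×5
  ... = 5×(-8) + 41×(1)
So 5×-8 ≡ 1 (mod 41), and -8 mod 41 = 33.

33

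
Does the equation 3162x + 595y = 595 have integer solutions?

gcd(3162, 595) = 17  (3162 = 5×595 + 187, 595 = 3×187 + 34, 187 = 5×34 + 17, 34 = 2×17).
17 divides 595, so integer solutions exist.

yes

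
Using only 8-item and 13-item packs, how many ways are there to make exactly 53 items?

1

Need nonnegative integers with 8j + 13k = 53.
gcd(8, 13) = 1, and 8·(5) + 13·(-3) = 1.
So (j₀, k₀) = (265, -159); general j = 265 + 13t, k = -159 - 8t.
j ≥ 0 ⇒ t ≥ -20; k ≥ 0 ⇒ t ≤ -20. That's 1 value of t.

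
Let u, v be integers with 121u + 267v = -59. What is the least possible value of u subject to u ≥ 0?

gcd(267, 121):
  267 = 2×121 + 25
  121 = 4×25 + 21
  25 = 1×21 + 4
  21 = 5×4 + 1
  4 = 4×1
so gcd(267, 121) = 1.
1 divides -59, so solutions exist.
Back-substitute for Bézout coefficients:
  1 = 21 - 5×4
  ... = 121×(64) + 267×(-29)
Scale by -59/1 = -59: (u₀, v₀) = (-3776, 1711).
General solution: u = -3776 + 267t, v = 1711 - 121t for integer t.
u ≥ 0: smallest is -3776 mod 267 = 229 (at t = 15), with v = -104.

229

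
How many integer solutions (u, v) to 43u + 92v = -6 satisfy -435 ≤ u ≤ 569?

11

gcd(92, 43) = 1  (92 = 2*43 + 6, 43 = 7*6 + 1, 6 = 6*1).
Back-substituting, 43*(15) + 92*(-7) = 1.
Scale by -6: particular solution (-90, 42); reduce u mod 92: (2, -1).
General solution: u = 2 + 92t, v = -1 - 43t for integer t.
-435 ≤ 2 + 92t ≤ 569 gives t ∈ [-4, 6], which is 11 values.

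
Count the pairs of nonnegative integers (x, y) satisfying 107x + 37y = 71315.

18

gcd(107, 37) = 1.
By Bézout, 107·(9) + 37·(-26) = 1.
One solution: (33, 1832).
General: x = 33 + 37t, y = 1832 - 107t.
x ≥ 0 ⇒ t ≥ 0; y ≥ 0 ⇒ t ≤ 17. So t ∈ [0, 17]: 18 solutions.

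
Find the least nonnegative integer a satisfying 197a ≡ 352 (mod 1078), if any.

gcd(1078, 197) = 1  (1078 = 5*197 + 93, 197 = 2*93 + 11, 93 = 8*11 + 5, 11 = 2*5 + 1, 5 = 5*1).
1 divides 352, so solutions exist.
Back-substituting, 197*(197) + 1078*(-36) = 1.
So 197*(197) ≡ 1 (mod 1078); multiply by 352: a ≡ 69344 (mod 1078).
Smallest nonnegative: a = 69344 mod 1078 = 352.

352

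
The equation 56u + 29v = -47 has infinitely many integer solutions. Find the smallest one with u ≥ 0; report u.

9

gcd(56, 29):
  56 = 1×29 + 27
  29 = 1×27 + 2
  27 = 13×2 + 1
  2 = 2×1
so gcd(56, 29) = 1.
1 divides -47, so solutions exist.
Back-substitute for Bézout coefficients:
  1 = 27 - 13×2
  ... = 56×(14) + 29×(-27)
Scale by -47/1 = -47: (u₀, v₀) = (-658, 1269).
General solution: u = -658 + 29t, v = 1269 - 56t for integer t.
u ≥ 0: smallest is -658 mod 29 = 9 (at t = 23), with v = -19.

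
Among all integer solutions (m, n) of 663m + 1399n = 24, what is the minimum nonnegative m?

76

gcd(1399, 663):
  1399 = 2·663 + 73
  663 = 9·73 + 6
  73 = 12·6 + 1
  6 = 6·1
so gcd(1399, 663) = 1.
1 divides 24, so solutions exist.
Back-substitute for Bézout coefficients:
  1 = 73 - 12·6
  ... = 663·(-230) + 1399·(109)
Scale by 24/1 = 24: (m₀, n₀) = (-5520, 2616).
General solution: m = -5520 + 1399t, n = 2616 - 663t for integer t.
m ≥ 0: smallest is -5520 mod 1399 = 76 (at t = 4), with n = -36.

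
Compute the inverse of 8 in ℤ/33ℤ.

gcd(33, 8):
  33 = 4*8 + 1
  8 = 8*1
so gcd(33, 8) = 1.
Back-substitute for Bézout coefficients:
  1 = 33 - 4*8
  ... = 8*(-4) + 33*(1)
So 8*-4 ≡ 1 (mod 33), and -4 mod 33 = 29.

29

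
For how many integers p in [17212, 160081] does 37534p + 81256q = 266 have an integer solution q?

gcd(81256, 37534) = 14.
By Bézout, 37534*(801) + 81256*(-370) = 14.
Particular solution: (3611, -1668).
General solution: p = 3611 + 5804t, q = -1668 - 2681t for integer t.
17212 ≤ 3611 + 5804t ≤ 160081 gives t ∈ [3, 26], which is 24 values.

24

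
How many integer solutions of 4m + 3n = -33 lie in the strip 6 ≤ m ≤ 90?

gcd(4, 3) = 1  (4 = 1*3 + 1, 3 = 3*1).
Back-substituting, 4*(1) + 3*(-1) = 1.
Scale by -33: particular solution (-33, 33); reduce m mod 3: (0, -11).
General solution: m = 0 + 3t, n = -11 - 4t for integer t.
6 ≤ 0 + 3t ≤ 90 gives t ∈ [2, 30], which is 29 values.

29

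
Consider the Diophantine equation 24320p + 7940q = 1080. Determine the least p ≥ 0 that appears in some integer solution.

288

gcd(24320, 7940) = 20  (24320 = 3*7940 + 500, 7940 = 15*500 + 440, 500 = 1*440 + 60, 440 = 7*60 + 20, 60 = 3*20).
20 divides 1080, so solutions exist.
Back-substituting, 24320*(-127) + 7940*(389) = 20.
Scale by 1080/20 = 54: (p₀, q₀) = (-6858, 21006).
General solution: p = -6858 + 397t, q = 21006 - 1216t for integer t.
p ≥ 0: smallest is -6858 mod 397 = 288 (at t = 18), with q = -882.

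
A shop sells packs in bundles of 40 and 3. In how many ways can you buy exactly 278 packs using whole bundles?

Need nonnegative integers with 40j + 3k = 278.
gcd(40, 3) = 1, and 40·(1) + 3·(-13) = 1.
So (j₀, k₀) = (278, -3614); general j = 278 + 3t, k = -3614 - 40t.
j ≥ 0 ⇒ t ≥ -92; k ≥ 0 ⇒ t ≤ -91. That's 2 values of t.

2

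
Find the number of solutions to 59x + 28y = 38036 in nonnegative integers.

23

gcd(59, 28):
  59 = 2·28 + 3
  28 = 9·3 + 1
  3 = 3·1
so gcd(59, 28) = 1.
Back-substitute for Bézout coefficients:
  1 = 28 - 9·3
  ... = 59·(-9) + 28·(19)
Scale by 38036: one solution is (-342324, 722684). Reduce x mod 28: (4, 1350).
General: x = 4 + 28t, y = 1350 - 59t.
x ≥ 0 ⇒ t ≥ 0; y ≥ 0 ⇒ t ≤ 22. So t ∈ [0, 22]: 23 solutions.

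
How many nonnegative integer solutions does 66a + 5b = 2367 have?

7

gcd(66, 5) = 1  (66 = 13·5 + 1, 5 = 5·1).
Back-substituting, 66·(1) + 5·(-13) = 1.
Scale by 2367: one solution is (2367, -30771). Reduce a mod 5: (2, 447).
General: a = 2 + 5t, b = 447 - 66t.
a ≥ 0 ⇒ t ≥ 0; b ≥ 0 ⇒ t ≤ 6. So t ∈ [0, 6]: 7 solutions.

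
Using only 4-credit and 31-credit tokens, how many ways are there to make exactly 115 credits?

Need nonnegative integers with 4j + 31k = 115.
gcd(4, 31) = 1, and 4·(8) + 31·(-1) = 1.
So (j₀, k₀) = (920, -115); general j = 920 + 31t, k = -115 - 4t.
j ≥ 0 ⇒ t ≥ -29; k ≥ 0 ⇒ t ≤ -29. That's 1 value of t.

1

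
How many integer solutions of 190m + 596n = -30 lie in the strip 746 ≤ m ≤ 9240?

28

gcd(596, 190) = 2.
By Bézout, 190*(-69) + 596*(22) = 2.
Particular solution: (141, -45).
General solution: m = 141 + 298t, n = -45 - 95t for integer t.
746 ≤ 141 + 298t ≤ 9240 gives t ∈ [3, 30], which is 28 values.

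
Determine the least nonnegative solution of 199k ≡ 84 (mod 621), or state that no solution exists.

300

gcd(621, 199) = 1  (621 = 3×199 + 24, 199 = 8×24 + 7, 24 = 3×7 + 3, 7 = 2×3 + 1, 3 = 3×1).
1 divides 84, so solutions exist.
Back-substituting, 199×(181) + 621×(-58) = 1.
So 199×(181) ≡ 1 (mod 621); multiply by 84: k ≡ 15204 (mod 621).
Smallest nonnegative: k = 15204 mod 621 = 300.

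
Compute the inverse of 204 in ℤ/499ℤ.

gcd(499, 204) = 1  (499 = 2*204 + 91, 204 = 2*91 + 22, 91 = 4*22 + 3, 22 = 7*3 + 1, 3 = 3*1).
Back-substituting, 204*(159) + 499*(-65) = 1.
So 204*159 ≡ 1 (mod 499), and 159 mod 499 = 159.

159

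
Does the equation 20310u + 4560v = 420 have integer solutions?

gcd(20310, 4560) = 30.
30 divides 420, so integer solutions exist.

yes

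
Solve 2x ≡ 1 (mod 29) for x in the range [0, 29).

15

gcd(29, 2):
  29 = 14*2 + 1
  2 = 2*1
so gcd(29, 2) = 1.
Back-substitute for Bézout coefficients:
  1 = 29 - 14*2
  ... = 2*(-14) + 29*(1)
So 2*-14 ≡ 1 (mod 29), and -14 mod 29 = 15.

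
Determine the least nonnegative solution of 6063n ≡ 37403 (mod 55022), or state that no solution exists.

1195

gcd(55022, 6063) = 1.
1 divides 37403, so solutions exist.
By Bézout, 6063*(-10037) + 55022*(1106) = 1.
So 6063*(-10037) ≡ 1 (mod 55022); multiply by 37403: n ≡ -375413911 (mod 55022).
Smallest nonnegative: n = -375413911 mod 55022 = 1195.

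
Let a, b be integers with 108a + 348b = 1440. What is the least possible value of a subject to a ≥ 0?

23

gcd(348, 108):
  348 = 3×108 + 24
  108 = 4×24 + 12
  24 = 2×12
so gcd(348, 108) = 12.
12 divides 1440, so solutions exist.
Back-substitute for Bézout coefficients:
  12 = 108 - 4×24
  ... = 108×(13) + 348×(-4)
Scale by 1440/12 = 120: (a₀, b₀) = (1560, -480).
General solution: a = 1560 + 29t, b = -480 - 9t for integer t.
a ≥ 0: smallest is 1560 mod 29 = 23 (at t = -53), with b = -3.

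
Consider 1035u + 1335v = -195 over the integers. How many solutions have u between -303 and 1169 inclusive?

gcd(1335, 1035) = 15  (1335 = 1×1035 + 300, 1035 = 3×300 + 135, 300 = 2×135 + 30, 135 = 4×30 + 15, 30 = 2×15).
Back-substituting, 1035×(40) + 1335×(-31) = 15.
Scale by -13: particular solution (-520, 403); reduce u mod 89: (14, -11).
General solution: u = 14 + 89t, v = -11 - 69t for integer t.
-303 ≤ 14 + 89t ≤ 1169 gives t ∈ [-3, 12], which is 16 values.

16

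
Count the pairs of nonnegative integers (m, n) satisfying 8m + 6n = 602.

gcd(8, 6) = 2  (8 = 1*6 + 2, 6 = 3*2).
Back-substituting, 8*(1) + 6*(-1) = 2.
Scale by 301: one solution is (301, -301). Reduce m mod 3: (1, 99).
General: m = 1 + 3t, n = 99 - 4t.
m ≥ 0 ⇒ t ≥ 0; n ≥ 0 ⇒ t ≤ 24. So t ∈ [0, 24]: 25 solutions.

25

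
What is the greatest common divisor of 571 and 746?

gcd(746, 571):
  746 = 1*571 + 175
  571 = 3*175 + 46
  175 = 3*46 + 37
  46 = 1*37 + 9
  37 = 4*9 + 1
  9 = 9*1
so gcd(746, 571) = 1.

1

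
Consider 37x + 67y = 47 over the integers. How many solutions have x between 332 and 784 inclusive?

7

gcd(67, 37) = 1  (67 = 1·37 + 30, 37 = 1·30 + 7, 30 = 4·7 + 2, 7 = 3·2 + 1, 2 = 2·1).
Back-substituting, 37·(29) + 67·(-16) = 1.
Scale by 47: particular solution (1363, -752); reduce x mod 67: (23, -12).
General solution: x = 23 + 67t, y = -12 - 37t for integer t.
332 ≤ 23 + 67t ≤ 784 gives t ∈ [5, 11], which is 7 values.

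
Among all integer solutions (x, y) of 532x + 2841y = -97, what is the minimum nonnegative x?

1949

gcd(2841, 532) = 1.
1 divides -97, so solutions exist.
By Bézout, 532·(-518) + 2841·(97) = 1.
Scale by -97/1 = -97: (x₀, y₀) = (50246, -9409).
General solution: x = 50246 + 2841t, y = -9409 - 532t for integer t.
x ≥ 0: smallest is 50246 mod 2841 = 1949 (at t = -17), with y = -365.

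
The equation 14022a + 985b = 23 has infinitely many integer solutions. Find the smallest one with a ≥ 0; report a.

344

gcd(14022, 985) = 1.
1 divides 23, so solutions exist.
By Bézout, 14022·(-242) + 985·(3445) = 1.
Scale by 23/1 = 23: (a₀, b₀) = (-5566, 79235).
General solution: a = -5566 + 985t, b = 79235 - 14022t for integer t.
a ≥ 0: smallest is -5566 mod 985 = 344 (at t = 6), with b = -4897.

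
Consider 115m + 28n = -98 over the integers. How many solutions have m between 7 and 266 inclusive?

gcd(115, 28):
  115 = 4×28 + 3
  28 = 9×3 + 1
  3 = 3×1
so gcd(115, 28) = 1.
Back-substitute for Bézout coefficients:
  1 = 28 - 9×3
  ... = 115×(-9) + 28×(37)
Scale by -98: particular solution (882, -3626); reduce m mod 28: (14, -61).
General solution: m = 14 + 28t, n = -61 - 115t for integer t.
7 ≤ 14 + 28t ≤ 266 gives t ∈ [0, 9], which is 10 values.

10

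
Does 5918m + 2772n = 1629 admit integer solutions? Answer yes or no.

gcd(5918, 2772):
  5918 = 2·2772 + 374
  2772 = 7·374 + 154
  374 = 2·154 + 66
  154 = 2·66 + 22
  66 = 3·22
so gcd(5918, 2772) = 22.
22 does not divide 1629 (remainder 1), so no integer solutions.

no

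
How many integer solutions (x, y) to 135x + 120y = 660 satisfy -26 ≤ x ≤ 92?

gcd(135, 120) = 15.
By Bézout, 135*(1) + 120*(-1) = 15.
Particular solution: (4, 1).
General solution: x = 4 + 8t, y = 1 - 9t for integer t.
-26 ≤ 4 + 8t ≤ 92 gives t ∈ [-3, 11], which is 15 values.

15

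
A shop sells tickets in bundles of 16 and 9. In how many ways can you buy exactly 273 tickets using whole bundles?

Need nonnegative integers with 16j + 9k = 273.
gcd(16, 9) = 1, and 16·(4) + 9·(-7) = 1.
So (j₀, k₀) = (1092, -1911); general j = 1092 + 9t, k = -1911 - 16t.
j ≥ 0 ⇒ t ≥ -121; k ≥ 0 ⇒ t ≤ -120. That's 2 values of t.

2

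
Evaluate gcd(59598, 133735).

7

gcd(133735, 59598):
  133735 = 2·59598 + 14539
  59598 = 4·14539 + 1442
  14539 = 10·1442 + 119
  1442 = 12·119 + 14
  119 = 8·14 + 7
  14 = 2·7
so gcd(133735, 59598) = 7.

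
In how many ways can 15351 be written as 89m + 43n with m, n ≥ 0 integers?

gcd(89, 43):
  89 = 2·43 + 3
  43 = 14·3 + 1
  3 = 3·1
so gcd(89, 43) = 1.
Back-substitute for Bézout coefficients:
  1 = 43 - 14·3
  ... = 89·(-14) + 43·(29)
Scale by 15351: one solution is (-214914, 445179). Reduce m mod 43: (0, 357).
General: m = 0 + 43t, n = 357 - 89t.
m ≥ 0 ⇒ t ≥ 0; n ≥ 0 ⇒ t ≤ 4. So t ∈ [0, 4]: 5 solutions.

5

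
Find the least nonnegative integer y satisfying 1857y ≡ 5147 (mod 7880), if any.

6771

gcd(7880, 1857):
  7880 = 4·1857 + 452
  1857 = 4·452 + 49
  452 = 9·49 + 11
  49 = 4·11 + 5
  11 = 2·5 + 1
  5 = 5·1
so gcd(7880, 1857) = 1.
1 divides 5147, so solutions exist.
Back-substitute for Bézout coefficients:
  1 = 11 - 2·5
  ... = 1857·(-1447) + 7880·(341)
So 1857·(-1447) ≡ 1 (mod 7880); multiply by 5147: y ≡ -7447709 (mod 7880).
Smallest nonnegative: y = -7447709 mod 7880 = 6771.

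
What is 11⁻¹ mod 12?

11

gcd(12, 11) = 1  (12 = 1·11 + 1, 11 = 11·1).
Back-substituting, 11·(-1) + 12·(1) = 1.
So 11·-1 ≡ 1 (mod 12), and -1 mod 12 = 11.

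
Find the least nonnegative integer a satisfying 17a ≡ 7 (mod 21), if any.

gcd(21, 17) = 1.
1 divides 7, so solutions exist.
By Bézout, 17·(5) + 21·(-4) = 1.
So 17·(5) ≡ 1 (mod 21); multiply by 7: a ≡ 35 (mod 21).
Smallest nonnegative: a = 35 mod 21 = 14.

14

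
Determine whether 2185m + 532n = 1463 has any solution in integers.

yes

gcd(2185, 532) = 19  (2185 = 4·532 + 57, 532 = 9·57 + 19, 57 = 3·19).
19 divides 1463, so integer solutions exist.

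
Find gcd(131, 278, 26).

1

gcd(278, 131) = 1.
gcd(1, 26) = 1.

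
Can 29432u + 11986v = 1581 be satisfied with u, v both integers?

no

gcd(29432, 11986) = 26.
26 does not divide 1581 (remainder 21), so no integer solutions.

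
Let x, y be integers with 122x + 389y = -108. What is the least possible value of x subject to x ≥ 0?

gcd(389, 122):
  389 = 3·122 + 23
  122 = 5·23 + 7
  23 = 3·7 + 2
  7 = 3·2 + 1
  2 = 2·1
so gcd(389, 122) = 1.
1 divides -108, so solutions exist.
Back-substitute for Bézout coefficients:
  1 = 7 - 3·2
  ... = 122·(169) + 389·(-53)
Scale by -108/1 = -108: (x₀, y₀) = (-18252, 5724).
General solution: x = -18252 + 389t, y = 5724 - 122t for integer t.
x ≥ 0: smallest is -18252 mod 389 = 31 (at t = 47), with y = -10.

31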